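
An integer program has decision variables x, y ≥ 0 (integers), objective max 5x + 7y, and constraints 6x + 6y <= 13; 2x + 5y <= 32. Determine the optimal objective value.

Relaxing integrality, the LP optimum is 15.17 at (x,y) = (0, 2.17), which is not an integer point.
(x,y)=(0,2): 6·0+6·2=12≤13, 2·0+5·2=10≤32, objective 14.
(x,y)=(1,1): 6·1+6·1=12≤13, 2·1+5·1=7≤32, objective 12.
The best lattice point is (0,2), giving 14.

14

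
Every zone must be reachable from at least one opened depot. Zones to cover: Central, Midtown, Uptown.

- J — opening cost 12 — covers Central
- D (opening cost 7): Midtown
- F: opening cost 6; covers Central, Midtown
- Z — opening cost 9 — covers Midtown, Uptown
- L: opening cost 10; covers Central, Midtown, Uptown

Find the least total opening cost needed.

L alone covers Central, Midtown, Uptown — every zone.
Total opening cost: 10.

10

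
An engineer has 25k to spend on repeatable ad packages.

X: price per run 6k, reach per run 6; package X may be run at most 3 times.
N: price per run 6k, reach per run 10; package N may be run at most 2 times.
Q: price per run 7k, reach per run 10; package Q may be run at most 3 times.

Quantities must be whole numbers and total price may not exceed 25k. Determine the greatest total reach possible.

36

N has the best ratio (10/6); taking only N gives at most 2×10 = 20 (stopped by the supply cap of 2).
Mixing does better — 1×X, 2×N, and 1×Q: price 25 ≤ 25, reach 1·6 + 2·10 + 1·10 = 36.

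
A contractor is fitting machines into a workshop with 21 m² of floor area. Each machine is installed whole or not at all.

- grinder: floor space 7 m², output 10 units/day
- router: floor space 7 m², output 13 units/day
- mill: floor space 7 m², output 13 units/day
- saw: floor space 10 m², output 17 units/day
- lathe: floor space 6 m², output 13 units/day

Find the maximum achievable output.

This is an integer program with binary decision variables.
Allowing fractional choices, the relaxed optimum would be about 40.7, but machines are indivisible.
router + mill + lathe: floor space 7 + 7 + 6 = 20 ≤ 21, output 13 + 13 + 13 = 39.
grinder + router + lathe: floor space 7 + 7 + 6 = 20 ≤ 21, output 10 + 13 + 13 = 36.
grinder + mill + lathe: floor space 7 + 7 + 6 = 20 ≤ 21, output 10 + 13 + 13 = 36.
Best is router, mill, and lathe with total output 39.

39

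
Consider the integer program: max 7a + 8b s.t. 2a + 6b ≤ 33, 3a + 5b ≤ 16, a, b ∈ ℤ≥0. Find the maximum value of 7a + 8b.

The continuous relaxation peaks at (5.33, 0) with value 37.33; rounding to a feasible lattice point costs some objective.
(a,b)=(5,0): 2·5+6·0=10≤33, 3·5+5·0=15≤16, objective 35.
(a,b)=(4,0): 2·4+6·0=8≤33, 3·4+5·0=12≤16, objective 28.
The best lattice point is (5,0), giving 35.

35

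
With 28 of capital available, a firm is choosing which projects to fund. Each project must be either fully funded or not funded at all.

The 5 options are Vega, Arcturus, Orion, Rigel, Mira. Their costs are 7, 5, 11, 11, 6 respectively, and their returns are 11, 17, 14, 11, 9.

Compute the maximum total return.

42

Take Vega, Arcturus, and Orion: cost 7 + 5 + 11 = 23 ≤ 28, return 11 + 17 + 14 = 42.
No feasible combination exceeds this.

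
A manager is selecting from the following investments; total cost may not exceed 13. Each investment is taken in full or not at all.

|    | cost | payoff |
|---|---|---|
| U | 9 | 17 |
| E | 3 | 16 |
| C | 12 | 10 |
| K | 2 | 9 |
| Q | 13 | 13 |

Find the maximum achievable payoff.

Allowing fractional choices, the relaxed optimum would be about 40.1, but investments are indivisible.
E + K: cost 3 + 2 = 5 ≤ 13, payoff 16 + 9 = 25.
U + E: cost 9 + 3 = 12 ≤ 13, payoff 17 + 16 = 33.
U + K: cost 9 + 2 = 11 ≤ 13, payoff 17 + 9 = 26.
Best is U and E with total payoff 33.

33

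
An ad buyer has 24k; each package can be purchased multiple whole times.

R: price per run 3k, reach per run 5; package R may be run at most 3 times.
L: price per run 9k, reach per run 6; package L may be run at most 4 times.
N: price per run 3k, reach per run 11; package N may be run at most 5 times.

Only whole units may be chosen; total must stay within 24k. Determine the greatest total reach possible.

Take 3×R and 5×N: price 24 ≤ 24, reach 3·5 + 5·11 = 70.
N has the best ratio (11/3) and is taken to its limit of 5; remaining capacity is filled optimally with the others.

70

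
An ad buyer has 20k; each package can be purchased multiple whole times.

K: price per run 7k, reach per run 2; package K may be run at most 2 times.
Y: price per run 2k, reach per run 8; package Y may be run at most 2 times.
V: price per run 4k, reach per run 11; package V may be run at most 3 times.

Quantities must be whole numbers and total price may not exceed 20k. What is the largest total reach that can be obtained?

49

Y has the best ratio (8/2); taking only Y gives at most 2×8 = 16 (stopped by the supply cap of 2).
Mixing does better — 2×Y and 3×V: price 16 ≤ 20, reach 2·8 + 3·11 = 49.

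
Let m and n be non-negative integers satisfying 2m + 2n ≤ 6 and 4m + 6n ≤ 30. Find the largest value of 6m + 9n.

27

(m,n)=(0,3): 2·0+2·3=6≤6, 4·0+6·3=18≤30, objective 27.
(m,n)=(1,2): 2·1+2·2=6≤6, 4·1+6·2=16≤30, objective 24.
No feasible integer point exceeds 27.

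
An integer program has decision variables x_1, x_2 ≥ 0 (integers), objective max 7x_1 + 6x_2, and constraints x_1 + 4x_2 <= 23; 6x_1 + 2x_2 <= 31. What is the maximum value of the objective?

51

The continuous relaxation peaks at (3.55, 4.86) with value 54.00; rounding to a feasible lattice point costs some objective.
(x_1,x_2)=(3,5): 1·3+4·5=23≤23, 6·3+2·5=28≤31, objective 51.
(x_1,x_2)=(4,3): 1·4+4·3=16≤23, 6·4+2·3=30≤31, objective 46.
(x_1,x_2)=(3,4): 1·3+4·4=19≤23, 6·3+2·4=26≤31, objective 45.
(x_1,x_2)=(2,5): 1·2+4·5=22≤23, 6·2+2·5=22≤31, objective 44.
The best lattice point is (3,5), giving 51.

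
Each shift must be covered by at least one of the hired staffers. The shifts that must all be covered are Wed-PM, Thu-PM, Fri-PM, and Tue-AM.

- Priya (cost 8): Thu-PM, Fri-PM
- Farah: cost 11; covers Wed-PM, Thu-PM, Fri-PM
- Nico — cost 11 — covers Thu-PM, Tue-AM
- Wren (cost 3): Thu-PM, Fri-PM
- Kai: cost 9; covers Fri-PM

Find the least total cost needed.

22

Choose Farah and Nico: together they cover Wed-PM, Thu-PM, Fri-PM, Tue-AM — every shift.
Total cost: 11 + 11 = 22.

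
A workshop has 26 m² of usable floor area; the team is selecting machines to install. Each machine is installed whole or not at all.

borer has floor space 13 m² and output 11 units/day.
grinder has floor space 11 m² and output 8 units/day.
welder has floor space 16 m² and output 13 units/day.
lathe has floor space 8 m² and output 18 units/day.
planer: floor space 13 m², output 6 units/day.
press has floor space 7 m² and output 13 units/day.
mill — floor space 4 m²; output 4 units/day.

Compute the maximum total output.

Take grinder, lathe, and press: floor space 11 + 8 + 7 = 26 ≤ 26, output 8 + 18 + 13 = 39.
No other feasible combination does better.

39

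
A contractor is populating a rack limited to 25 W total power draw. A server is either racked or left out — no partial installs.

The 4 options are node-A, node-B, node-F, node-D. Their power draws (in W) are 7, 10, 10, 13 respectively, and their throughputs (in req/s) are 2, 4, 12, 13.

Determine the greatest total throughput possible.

Allowing fractional choices, the relaxed optimum would be about 25.8, but servers are indivisible.
node-B + node-D: power draw 10 + 13 = 23 ≤ 25, throughput 4 + 13 = 17.
node-F + node-D: power draw 10 + 13 = 23 ≤ 25, throughput 12 + 13 = 25.
node-B + node-F: power draw 10 + 10 = 20 ≤ 25, throughput 4 + 12 = 16.
Best is node-F and node-D with total throughput 25.

25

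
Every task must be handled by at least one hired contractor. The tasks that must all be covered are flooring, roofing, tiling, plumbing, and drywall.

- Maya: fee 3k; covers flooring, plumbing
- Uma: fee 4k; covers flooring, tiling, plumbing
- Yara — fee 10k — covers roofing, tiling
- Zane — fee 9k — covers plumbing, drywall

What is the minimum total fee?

22

Choose Maya, Yara, and Zane: together they cover flooring, roofing, tiling, plumbing, drywall — every task.
Total fee: 3 + 10 + 9 = 22.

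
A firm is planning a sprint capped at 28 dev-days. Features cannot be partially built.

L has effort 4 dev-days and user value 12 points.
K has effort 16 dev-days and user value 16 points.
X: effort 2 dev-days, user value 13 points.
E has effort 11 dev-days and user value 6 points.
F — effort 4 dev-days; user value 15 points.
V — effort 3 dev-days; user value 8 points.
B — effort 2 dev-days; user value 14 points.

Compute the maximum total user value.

70

This is an integer program with binary decision variables.
Allowing fractional choices, the relaxed optimum would be about 75.0, but features are indivisible.
L + X + E + F + V + B: effort 4 + 2 + 11 + 4 + 3 + 2 = 26 ≤ 28, user value 12 + 13 + 6 + 15 + 8 + 14 = 68.
L + K + X + F + B: effort 4 + 16 + 2 + 4 + 2 = 28 ≤ 28, user value 12 + 16 + 13 + 15 + 14 = 70.
Best is L, K, X, F, and B with total user value 70.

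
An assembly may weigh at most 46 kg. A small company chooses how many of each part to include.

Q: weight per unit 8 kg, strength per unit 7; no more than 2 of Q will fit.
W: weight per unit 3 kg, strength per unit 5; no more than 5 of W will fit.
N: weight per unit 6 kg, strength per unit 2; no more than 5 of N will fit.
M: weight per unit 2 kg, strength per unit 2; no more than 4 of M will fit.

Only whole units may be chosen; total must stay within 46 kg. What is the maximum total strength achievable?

W has the best ratio (5/3); taking only W gives at most 5×5 = 25 (stopped by the supply cap of 5).
Mixing does better — 2×Q, 5×W, 1×N, and 4×M: weight 45 ≤ 46, strength 2·7 + 5·5 + 1·2 + 4·2 = 49.

49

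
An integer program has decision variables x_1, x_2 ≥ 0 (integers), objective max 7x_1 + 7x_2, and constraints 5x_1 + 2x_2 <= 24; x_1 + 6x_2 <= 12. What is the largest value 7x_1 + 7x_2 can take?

Relaxing integrality, the LP optimum is 39.00 at (x_1,x_2) = (4.29, 1.29), which is not an integer point.
(x_1,x_2)=(4,1): 5·4+2·1=22≤24, 1·4+6·1=10≤12, objective 35.
(x_1,x_2)=(3,1): 5·3+2·1=17≤24, 1·3+6·1=9≤12, objective 28.
(x_1,x_2)=(4,0): 5·4+2·0=20≤24, 1·4+6·0=4≤12, objective 28.
(x_1,x_2)=(3,0): 5·3+2·0=15≤24, 1·3+6·0=3≤12, objective 21.
The best lattice point is (4,1), giving 35.

35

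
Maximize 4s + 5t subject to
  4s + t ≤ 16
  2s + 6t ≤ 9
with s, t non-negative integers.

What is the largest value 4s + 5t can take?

16

The continuous relaxation peaks at (3.95, 0.182) with value 16.73; rounding to a feasible lattice point costs some objective.
(s,t)=(4,0): 4·4+1·0=16≤16, 2·4+6·0=8≤9, objective 16.
(s,t)=(3,0): 4·3+1·0=12≤16, 2·3+6·0=6≤9, objective 12.
(s,t)=(2,0): 4·2+1·0=8≤16, 2·2+6·0=4≤9, objective 8.
The best lattice point is (4,0), giving 16.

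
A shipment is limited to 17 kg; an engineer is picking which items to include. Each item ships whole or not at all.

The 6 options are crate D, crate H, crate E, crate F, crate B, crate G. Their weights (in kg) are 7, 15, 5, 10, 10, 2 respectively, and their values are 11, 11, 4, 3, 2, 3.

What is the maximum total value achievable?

Treat it as a binary knapsack problem.
crate D + crate G: weight 7 + 2 = 9 ≤ 17, value 11 + 3 = 14.
crate D + crate E + crate G: weight 7 + 5 + 2 = 14 ≤ 17, value 11 + 4 + 3 = 18.
crate D + crate E: weight 7 + 5 = 12 ≤ 17, value 11 + 4 = 15.
Best is crate D, crate E, and crate G with total value 18.

18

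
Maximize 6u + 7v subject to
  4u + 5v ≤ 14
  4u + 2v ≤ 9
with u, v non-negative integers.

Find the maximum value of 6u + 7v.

The continuous relaxation peaks at (1.42, 1.67) with value 20.17; rounding to a feasible lattice point costs some objective.
(u,v)=(1,2): 4·1+5·2=14≤14, 4·1+2·2=8≤9, objective 20.
(u,v)=(0,2): 4·0+5·2=10≤14, 4·0+2·2=4≤9, objective 14.
(u,v)=(1,1): 4·1+5·1=9≤14, 4·1+2·1=6≤9, objective 13.
(u,v)=(2,0): 4·2+5·0=8≤14, 4·2+2·0=8≤9, objective 12.
The best lattice point is (1,2), giving 20.

20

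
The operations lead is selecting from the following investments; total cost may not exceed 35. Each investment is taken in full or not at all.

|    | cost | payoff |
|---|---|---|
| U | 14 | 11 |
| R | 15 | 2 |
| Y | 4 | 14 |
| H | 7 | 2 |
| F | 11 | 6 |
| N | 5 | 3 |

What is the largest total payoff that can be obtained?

34

U + Y + H + N: cost 14 + 4 + 7 + 5 = 30 ≤ 35, payoff 11 + 14 + 2 + 3 = 30.
U + Y + F + N: cost 14 + 4 + 11 + 5 = 34 ≤ 35, payoff 11 + 14 + 6 + 3 = 34.
U + Y + F: cost 14 + 4 + 11 = 29 ≤ 35, payoff 11 + 14 + 6 = 31.
Best is U, Y, F, and N with total payoff 34.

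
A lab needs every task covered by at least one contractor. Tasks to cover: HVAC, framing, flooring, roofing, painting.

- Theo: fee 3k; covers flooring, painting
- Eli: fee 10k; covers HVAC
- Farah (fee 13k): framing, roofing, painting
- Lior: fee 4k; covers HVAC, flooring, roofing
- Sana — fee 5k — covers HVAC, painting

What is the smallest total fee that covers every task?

The greedy cost-per-new-task heuristic would pick Lior, Theo, and Farah for 20, but a cheaper cover exists.
Choose Farah and Lior: together they cover HVAC, framing, flooring, roofing, painting — every task.
Total fee: 13 + 4 = 17.
No cover costs less than 17.

17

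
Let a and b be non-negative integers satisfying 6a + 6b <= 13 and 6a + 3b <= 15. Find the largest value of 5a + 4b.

(a,b)=(2,0) is feasible, giving 10.
(a,b)=(1,1) is feasible, giving 9.
(a,b)=(1,0) is feasible, giving 5.
Maximum is 10 at (a,b)=(2,0).

10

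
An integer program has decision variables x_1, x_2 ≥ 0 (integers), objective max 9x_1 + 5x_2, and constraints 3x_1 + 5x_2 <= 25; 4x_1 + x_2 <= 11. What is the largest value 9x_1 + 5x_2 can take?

(x_1,x_2)=(2,3): 3·2+5·3=21≤25, 4·2+1·3=11≤11, objective 33.
(x_1,x_2)=(1,4): 3·1+5·4=23≤25, 4·1+1·4=8≤11, objective 29.
(x_1,x_2)=(2,2): 3·2+5·2=16≤25, 4·2+1·2=10≤11, objective 28.
Maximum is 33 at (x_1,x_2)=(2,3).

33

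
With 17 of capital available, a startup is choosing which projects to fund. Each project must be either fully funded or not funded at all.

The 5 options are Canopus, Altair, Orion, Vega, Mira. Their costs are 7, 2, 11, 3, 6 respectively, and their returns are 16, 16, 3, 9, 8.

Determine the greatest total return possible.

This is a 0-1 knapsack instance.
Canopus + Altair + Mira: cost 7 + 2 + 6 = 15 ≤ 17, return 16 + 16 + 8 = 40.
Canopus + Altair + Vega: cost 7 + 2 + 3 = 12 ≤ 17, return 16 + 16 + 9 = 41.
Best is Canopus, Altair, and Vega with total return 41.

41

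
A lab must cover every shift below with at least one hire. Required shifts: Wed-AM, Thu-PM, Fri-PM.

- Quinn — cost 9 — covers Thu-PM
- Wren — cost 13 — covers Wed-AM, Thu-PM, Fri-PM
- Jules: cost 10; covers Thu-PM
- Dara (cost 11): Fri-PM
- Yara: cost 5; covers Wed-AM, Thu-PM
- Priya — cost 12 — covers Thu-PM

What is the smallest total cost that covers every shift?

13

The greedy cost-per-new-shift heuristic would pick Yara and Dara for 16, but a cheaper cover exists.
Wren alone covers Wed-AM, Thu-PM, Fri-PM — every shift.
Total cost: 13.
No cover costs less than 13.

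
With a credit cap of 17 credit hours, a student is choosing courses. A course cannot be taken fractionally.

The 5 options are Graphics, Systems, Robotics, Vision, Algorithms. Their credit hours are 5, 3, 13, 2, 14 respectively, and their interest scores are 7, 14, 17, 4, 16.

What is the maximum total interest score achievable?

Systems + Algorithms: credit hours 3 + 14 = 17 ≤ 17, interest score 14 + 16 = 30.
Systems + Robotics: credit hours 3 + 13 = 16 ≤ 17, interest score 14 + 17 = 31.
Best is Systems and Robotics with total interest score 31.

31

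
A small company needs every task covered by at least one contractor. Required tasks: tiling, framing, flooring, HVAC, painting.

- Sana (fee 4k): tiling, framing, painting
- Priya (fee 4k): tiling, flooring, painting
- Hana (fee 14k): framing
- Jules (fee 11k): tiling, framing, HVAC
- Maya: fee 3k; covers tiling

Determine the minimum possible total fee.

15

The greedy cost-per-new-task heuristic would pick Sana, Priya, and Jules for 19, but a cheaper cover exists.
Choose Priya and Jules: together they cover tiling, framing, flooring, HVAC, painting — every task.
Total fee: 4 + 11 = 15.
No cover costs less than 15.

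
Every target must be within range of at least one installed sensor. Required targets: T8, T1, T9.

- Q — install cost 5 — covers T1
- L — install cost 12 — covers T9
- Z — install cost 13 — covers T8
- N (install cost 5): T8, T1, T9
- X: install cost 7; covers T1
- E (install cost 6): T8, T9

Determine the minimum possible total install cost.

N alone covers T8, T1, T9 — every target.
Total install cost: 5.
No cover costs less than 5.

5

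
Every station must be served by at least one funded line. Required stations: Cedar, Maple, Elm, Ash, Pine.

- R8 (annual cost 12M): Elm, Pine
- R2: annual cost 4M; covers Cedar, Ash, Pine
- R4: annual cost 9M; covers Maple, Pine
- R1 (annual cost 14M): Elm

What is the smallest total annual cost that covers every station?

Choose R8, R2, and R4: together they cover Cedar, Maple, Elm, Ash, Pine — every station.
Total annual cost: 12 + 4 + 9 = 25.
No cover costs less than 25.

25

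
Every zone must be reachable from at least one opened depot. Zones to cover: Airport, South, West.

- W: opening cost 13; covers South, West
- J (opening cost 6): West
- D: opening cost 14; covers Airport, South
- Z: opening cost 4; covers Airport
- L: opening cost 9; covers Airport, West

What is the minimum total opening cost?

This is an integer covering problem.
The greedy cost-per-new-zone heuristic would pick Z, J, and W for 23, but a cheaper cover exists.
Choose W and Z: together they cover Airport, South, West — every zone.
Total opening cost: 13 + 4 = 17.
No cover costs less than 17.

17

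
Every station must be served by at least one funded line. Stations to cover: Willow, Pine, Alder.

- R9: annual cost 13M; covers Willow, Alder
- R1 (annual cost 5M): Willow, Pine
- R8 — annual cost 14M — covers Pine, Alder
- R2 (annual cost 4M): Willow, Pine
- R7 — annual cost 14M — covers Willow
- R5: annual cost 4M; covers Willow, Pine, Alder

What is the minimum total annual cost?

R5 alone covers Willow, Pine, Alder — every station.
Total annual cost: 4.
No cover costs less than 4.

4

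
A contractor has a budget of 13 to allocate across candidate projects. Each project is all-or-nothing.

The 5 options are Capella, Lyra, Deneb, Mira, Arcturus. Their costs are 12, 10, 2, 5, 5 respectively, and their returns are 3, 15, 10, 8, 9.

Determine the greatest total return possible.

27

Deneb + Mira + Arcturus: cost 2 + 5 + 5 = 12 ≤ 13, return 10 + 8 + 9 = 27.
Lyra + Deneb: cost 10 + 2 = 12 ≤ 13, return 15 + 10 = 25.
Deneb + Arcturus: cost 2 + 5 = 7 ≤ 13, return 10 + 9 = 19.
Best is Deneb, Mira, and Arcturus with total return 27.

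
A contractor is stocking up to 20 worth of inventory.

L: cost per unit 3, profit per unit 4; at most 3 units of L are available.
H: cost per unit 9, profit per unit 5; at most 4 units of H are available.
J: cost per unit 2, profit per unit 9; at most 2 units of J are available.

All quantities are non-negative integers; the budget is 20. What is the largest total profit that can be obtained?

3×L and 2×J: cost 13 ≤ 20, profit 3·4 + 2·9 = 30.
2×L, 1×H, and 2×J: cost 19 ≤ 20, profit 2·4 + 1·5 + 2·9 = 31.
Best is 31.

31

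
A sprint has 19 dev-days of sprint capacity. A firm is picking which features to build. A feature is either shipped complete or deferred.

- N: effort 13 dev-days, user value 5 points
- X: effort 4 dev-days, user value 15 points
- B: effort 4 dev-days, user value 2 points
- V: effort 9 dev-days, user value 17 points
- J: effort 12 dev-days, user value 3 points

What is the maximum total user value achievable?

This is an integer program with binary decision variables.
Take X, B, and V: effort 4 + 4 + 9 = 17 ≤ 19, user value 15 + 2 + 17 = 34.
No other feasible combination does better.

34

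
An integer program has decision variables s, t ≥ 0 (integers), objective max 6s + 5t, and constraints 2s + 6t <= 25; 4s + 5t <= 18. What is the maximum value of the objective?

24

Relaxing integrality, the LP optimum is 27.00 at (s,t) = (4.5, 0), which is not an integer point.
(s,t)=(4,0): 2·4+6·0=8≤25, 4·4+5·0=16≤18, objective 24.
(s,t)=(3,1): 2·3+6·1=12≤25, 4·3+5·1=17≤18, objective 23.
(s,t)=(3,0): 2·3+6·0=6≤25, 4·3+5·0=12≤18, objective 18.
No feasible integer point exceeds 24.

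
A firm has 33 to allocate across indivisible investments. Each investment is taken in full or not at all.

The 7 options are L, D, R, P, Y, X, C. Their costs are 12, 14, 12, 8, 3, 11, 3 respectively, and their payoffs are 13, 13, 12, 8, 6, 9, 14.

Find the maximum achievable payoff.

46

Allowing fractional choices, the relaxed optimum would be about 48.0, but investments are indivisible.
L + R + Y + C: cost 12 + 12 + 3 + 3 = 30 ≤ 33, payoff 13 + 12 + 6 + 14 = 45.
L + D + Y + C: cost 12 + 14 + 3 + 3 = 32 ≤ 33, payoff 13 + 13 + 6 + 14 = 46.
Best is L, D, Y, and C with total payoff 46.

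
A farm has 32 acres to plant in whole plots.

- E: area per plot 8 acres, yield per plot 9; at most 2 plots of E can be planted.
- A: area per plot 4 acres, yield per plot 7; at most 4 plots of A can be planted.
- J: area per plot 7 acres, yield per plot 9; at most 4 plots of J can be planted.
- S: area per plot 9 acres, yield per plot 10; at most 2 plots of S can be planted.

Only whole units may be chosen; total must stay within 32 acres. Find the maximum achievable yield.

4×A and 2×J: area 30 ≤ 32, yield 4·7 + 2·9 = 46.
4×A, 1×J, and 1×S: area 32 ≤ 32, yield 4·7 + 1·9 + 1·10 = 47.
Best is 47.

47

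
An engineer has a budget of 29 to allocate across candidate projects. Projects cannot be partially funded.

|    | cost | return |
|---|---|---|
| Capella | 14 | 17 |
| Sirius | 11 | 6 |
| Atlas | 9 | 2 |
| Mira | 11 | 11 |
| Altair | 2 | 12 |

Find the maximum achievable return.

Allowing fractional choices, the relaxed optimum would be about 41.1, but projects are indivisible.
Capella + Atlas + Altair: cost 14 + 9 + 2 = 25 ≤ 29, return 17 + 2 + 12 = 31.
Capella + Sirius + Altair: cost 14 + 11 + 2 = 27 ≤ 29, return 17 + 6 + 12 = 35.
Capella + Mira + Altair: cost 14 + 11 + 2 = 27 ≤ 29, return 17 + 11 + 12 = 40.
Best is Capella, Mira, and Altair with total return 40.

40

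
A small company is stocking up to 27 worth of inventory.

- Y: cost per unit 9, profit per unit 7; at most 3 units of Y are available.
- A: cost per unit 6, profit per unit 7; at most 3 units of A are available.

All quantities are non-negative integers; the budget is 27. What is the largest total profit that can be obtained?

This is a bounded integer knapsack.
Take 1×Y and 3×A: cost 27 ≤ 27, profit 1·7 + 3·7 = 28.
A has the best ratio (7/6) and is taken to its limit of 3; remaining capacity is filled optimally with the others.

28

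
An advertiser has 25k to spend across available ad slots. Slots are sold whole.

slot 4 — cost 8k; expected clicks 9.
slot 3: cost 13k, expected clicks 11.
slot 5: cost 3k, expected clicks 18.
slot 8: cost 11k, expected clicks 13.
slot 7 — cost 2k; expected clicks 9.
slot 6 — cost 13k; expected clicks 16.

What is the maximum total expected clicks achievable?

49

Allowing fractional choices, the relaxed optimum would be about 51.3, but ad slots are indivisible.
slot 4 + slot 5 + slot 8 + slot 7: cost 8 + 3 + 11 + 2 = 24 ≤ 25, expected clicks 9 + 18 + 13 + 9 = 49.
slot 5 + slot 7 + slot 6: cost 3 + 2 + 13 = 18 ≤ 25, expected clicks 18 + 9 + 16 = 43.
slot 4 + slot 5 + slot 6: cost 8 + 3 + 13 = 24 ≤ 25, expected clicks 9 + 18 + 16 = 43.
Best is slot 4, slot 5, slot 8, and slot 7 with total expected clicks 49.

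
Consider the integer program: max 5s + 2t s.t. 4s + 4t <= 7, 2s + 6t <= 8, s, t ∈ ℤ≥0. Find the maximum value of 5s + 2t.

5

Relaxing integrality, the LP optimum is 8.75 at (s,t) = (1.75, 0), which is not an integer point.
(s,t)=(1,0): 4·1+4·0=4≤7, 2·1+6·0=2≤8, objective 5.
(s,t)=(0,1): 4·0+4·1=4≤7, 2·0+6·1=6≤8, objective 2.
No feasible integer point exceeds 5.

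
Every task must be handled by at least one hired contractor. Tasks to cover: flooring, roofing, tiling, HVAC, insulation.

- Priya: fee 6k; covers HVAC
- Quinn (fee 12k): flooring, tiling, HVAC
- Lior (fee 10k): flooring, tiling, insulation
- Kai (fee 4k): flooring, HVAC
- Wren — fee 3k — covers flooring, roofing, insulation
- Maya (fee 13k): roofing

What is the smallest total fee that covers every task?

This is an integer covering problem.
The greedy cost-per-new-task heuristic would pick Wren, Kai, and Lior for 17, but a cheaper cover exists.
Choose Quinn and Wren: together they cover flooring, roofing, tiling, HVAC, insulation — every task.
Total fee: 12 + 3 = 15.
No cover costs less than 15.

15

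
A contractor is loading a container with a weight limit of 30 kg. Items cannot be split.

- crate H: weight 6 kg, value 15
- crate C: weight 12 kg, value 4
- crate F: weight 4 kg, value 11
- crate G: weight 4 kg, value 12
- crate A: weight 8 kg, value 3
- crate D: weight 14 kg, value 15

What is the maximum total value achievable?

53

Take crate H, crate F, crate G, and crate D: weight 6 + 4 + 4 + 14 = 28 ≤ 30, value 15 + 11 + 12 + 15 = 53.
No other feasible combination does better.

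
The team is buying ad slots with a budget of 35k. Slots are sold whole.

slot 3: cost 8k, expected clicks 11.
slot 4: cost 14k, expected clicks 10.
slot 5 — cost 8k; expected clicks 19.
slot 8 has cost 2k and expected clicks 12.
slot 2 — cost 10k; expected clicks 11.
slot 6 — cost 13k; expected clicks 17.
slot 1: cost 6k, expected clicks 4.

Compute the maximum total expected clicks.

Allowing fractional choices, the relaxed optimum would be about 63.4, but ad slots are indivisible.
slot 3 + slot 5 + slot 8 + slot 2 + slot 1: cost 8 + 8 + 2 + 10 + 6 = 34 ≤ 35, expected clicks 11 + 19 + 12 + 11 + 4 = 57.
slot 3 + slot 5 + slot 8 + slot 6: cost 8 + 8 + 2 + 13 = 31 ≤ 35, expected clicks 11 + 19 + 12 + 17 = 59.
slot 5 + slot 8 + slot 2 + slot 6: cost 8 + 2 + 10 + 13 = 33 ≤ 35, expected clicks 19 + 12 + 11 + 17 = 59.
The maximum expected clicks is 59; one optimal choice is slot 3, slot 5, slot 8, and slot 6.

59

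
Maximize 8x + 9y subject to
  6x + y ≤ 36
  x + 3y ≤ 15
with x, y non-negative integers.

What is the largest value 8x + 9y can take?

67

The continuous relaxation peaks at (5.47, 3.18) with value 72.35; rounding to a feasible lattice point costs some objective.
(x,y)=(5,3): 6·5+1·3=33≤36, 1·5+3·3=14≤15, objective 67.
(x,y)=(4,3): 6·4+1·3=27≤36, 1·4+3·3=13≤15, objective 59.
(x,y)=(5,2): 6·5+1·2=32≤36, 1·5+3·2=11≤15, objective 58.
No feasible integer point exceeds 67.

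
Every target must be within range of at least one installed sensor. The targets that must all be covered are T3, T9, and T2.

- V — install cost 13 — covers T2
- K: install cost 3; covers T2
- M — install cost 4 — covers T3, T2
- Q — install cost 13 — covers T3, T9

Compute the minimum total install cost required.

16

The greedy cost-per-new-target heuristic would pick M and Q for 17, but a cheaper cover exists.
Choose K and Q: together they cover T3, T9, T2 — every target.
Total install cost: 3 + 13 = 16.
No cover costs less than 16.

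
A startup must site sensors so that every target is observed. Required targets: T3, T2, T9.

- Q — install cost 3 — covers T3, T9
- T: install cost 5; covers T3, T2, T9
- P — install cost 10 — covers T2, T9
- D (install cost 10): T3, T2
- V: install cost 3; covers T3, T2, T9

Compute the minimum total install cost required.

This is a weighted set-cover instance.
V alone covers T3, T2, T9 — every target.
Total install cost: 3.
No cover costs less than 3.

3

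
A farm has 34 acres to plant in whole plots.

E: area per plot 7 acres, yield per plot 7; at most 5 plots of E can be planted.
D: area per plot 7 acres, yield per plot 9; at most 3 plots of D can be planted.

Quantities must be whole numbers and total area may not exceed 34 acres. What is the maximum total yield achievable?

34

Take 1×E and 3×D: area 28 ≤ 34, yield 1·7 + 3·9 = 34.
D has the best ratio (9/7) and is taken to its limit of 3; remaining capacity is filled optimally with the others.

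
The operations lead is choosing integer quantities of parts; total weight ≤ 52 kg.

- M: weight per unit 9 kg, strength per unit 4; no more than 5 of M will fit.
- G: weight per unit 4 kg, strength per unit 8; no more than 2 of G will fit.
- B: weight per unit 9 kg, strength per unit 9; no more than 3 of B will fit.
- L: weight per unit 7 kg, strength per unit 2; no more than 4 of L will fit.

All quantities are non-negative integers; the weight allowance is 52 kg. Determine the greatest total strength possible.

1×M, 2×G, 3×B, and 1×L: weight 51 ≤ 52, strength 1·4 + 2·8 + 3·9 + 1·2 = 49.
2×G, 3×B, and 2×L: weight 49 ≤ 52, strength 2·8 + 3·9 + 2·2 = 47.
Best is 49.

49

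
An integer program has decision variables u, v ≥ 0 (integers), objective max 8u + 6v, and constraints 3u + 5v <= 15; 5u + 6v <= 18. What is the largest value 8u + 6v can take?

24

The continuous relaxation peaks at (3.6, 0) with value 28.80; rounding to a feasible lattice point costs some objective.
(u,v)=(3,0): 3·3+5·0=9≤15, 5·3+6·0=15≤18, objective 24.
(u,v)=(2,1): 3·2+5·1=11≤15, 5·2+6·1=16≤18, objective 22.
(u,v)=(2,0): 3·2+5·0=6≤15, 5·2+6·0=10≤18, objective 16.
The best lattice point is (3,0), giving 24.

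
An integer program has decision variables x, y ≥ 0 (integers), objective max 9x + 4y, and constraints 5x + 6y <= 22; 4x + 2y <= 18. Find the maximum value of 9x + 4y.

36

Relaxing integrality, the LP optimum is 39.60 at (x,y) = (4.4, 0), which is not an integer point.
(x,y)=(4,0): 5·4+6·0=20≤22, 4·4+2·0=16≤18, objective 36.
(x,y)=(3,1): 5·3+6·1=21≤22, 4·3+2·1=14≤18, objective 31.
(x,y)=(3,0): 5·3+6·0=15≤22, 4·3+2·0=12≤18, objective 27.
Maximum is 36 at (x,y)=(4,0).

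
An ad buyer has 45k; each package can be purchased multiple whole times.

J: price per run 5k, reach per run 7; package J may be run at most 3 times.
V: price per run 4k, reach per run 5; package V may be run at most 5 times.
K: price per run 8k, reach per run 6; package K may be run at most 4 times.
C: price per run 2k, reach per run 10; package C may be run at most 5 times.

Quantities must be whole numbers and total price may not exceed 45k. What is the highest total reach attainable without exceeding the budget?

3×J, 3×V, 1×K, and 5×C: price 45 ≤ 45, reach 3·7 + 3·5 + 1·6 + 5·10 = 92.
3×J, 5×V, and 5×C: price 45 ≤ 45, reach 3·7 + 5·5 + 5·10 = 96.
Best is 96.

96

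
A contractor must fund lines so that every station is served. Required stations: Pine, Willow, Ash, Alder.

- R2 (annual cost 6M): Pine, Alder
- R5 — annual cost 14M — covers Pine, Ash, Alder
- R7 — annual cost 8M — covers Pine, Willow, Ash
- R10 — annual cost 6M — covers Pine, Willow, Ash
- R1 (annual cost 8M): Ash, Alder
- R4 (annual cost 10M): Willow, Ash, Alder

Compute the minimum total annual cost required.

12

Choose R2 and R10: together they cover Pine, Willow, Ash, Alder — every station.
Total annual cost: 6 + 6 = 12.
No cover costs less than 12.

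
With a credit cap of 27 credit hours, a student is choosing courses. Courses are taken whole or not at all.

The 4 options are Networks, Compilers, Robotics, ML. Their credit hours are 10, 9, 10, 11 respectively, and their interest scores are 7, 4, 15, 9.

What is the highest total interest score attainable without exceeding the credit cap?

This is an integer program with binary decision variables.
Take Robotics and ML: credit hours 10 + 11 = 21 ≤ 27, interest score 15 + 9 = 24.
No other feasible combination does better.

24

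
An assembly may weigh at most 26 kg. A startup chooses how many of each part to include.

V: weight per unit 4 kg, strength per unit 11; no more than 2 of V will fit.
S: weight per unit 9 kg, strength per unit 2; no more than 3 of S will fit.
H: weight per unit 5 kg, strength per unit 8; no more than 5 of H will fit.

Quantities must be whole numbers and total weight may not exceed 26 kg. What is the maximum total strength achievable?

46

V has the best ratio (11/4); taking only V gives at most 2×11 = 22 (stopped by the supply cap of 2).
Mixing does better — 2×V and 3×H: weight 23 ≤ 26, strength 2·11 + 3·8 = 46.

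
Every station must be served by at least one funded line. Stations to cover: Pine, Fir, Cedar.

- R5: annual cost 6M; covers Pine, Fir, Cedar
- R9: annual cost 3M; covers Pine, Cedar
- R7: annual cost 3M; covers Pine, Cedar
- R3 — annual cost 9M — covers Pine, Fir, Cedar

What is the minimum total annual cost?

The greedy cost-per-new-station heuristic would pick R9 and R5 for 9, but a cheaper cover exists.
R5 alone covers Pine, Fir, Cedar — every station.
Total annual cost: 6.
No cover costs less than 6.

6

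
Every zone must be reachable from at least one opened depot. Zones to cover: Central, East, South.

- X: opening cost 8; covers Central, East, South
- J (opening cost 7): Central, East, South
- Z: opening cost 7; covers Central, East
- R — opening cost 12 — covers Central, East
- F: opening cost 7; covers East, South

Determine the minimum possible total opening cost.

This is a weighted set-cover instance.
J alone covers Central, East, South — every zone.
Total opening cost: 7.

7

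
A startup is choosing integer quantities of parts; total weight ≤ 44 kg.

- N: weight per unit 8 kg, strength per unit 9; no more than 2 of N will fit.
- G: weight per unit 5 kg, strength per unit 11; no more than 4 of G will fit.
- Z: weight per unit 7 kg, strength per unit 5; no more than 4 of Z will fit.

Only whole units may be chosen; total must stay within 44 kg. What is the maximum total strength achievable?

67

1×N, 4×G, and 2×Z: weight 42 ≤ 44, strength 1·9 + 4·11 + 2·5 = 63.
2×N, 4×G, and 1×Z: weight 43 ≤ 44, strength 2·9 + 4·11 + 1·5 = 67.
Best is 67.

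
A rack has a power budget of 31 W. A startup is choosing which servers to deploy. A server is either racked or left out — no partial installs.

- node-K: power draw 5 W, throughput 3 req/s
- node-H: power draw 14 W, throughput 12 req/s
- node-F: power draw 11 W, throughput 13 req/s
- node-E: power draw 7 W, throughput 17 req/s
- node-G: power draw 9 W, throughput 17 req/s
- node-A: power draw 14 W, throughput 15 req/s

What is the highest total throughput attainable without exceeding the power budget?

49

This is a 0-1 knapsack instance.
Take node-E, node-G, and node-A: power draw 7 + 9 + 14 = 30 ≤ 31, throughput 17 + 17 + 15 = 49.
No other feasible combination does better.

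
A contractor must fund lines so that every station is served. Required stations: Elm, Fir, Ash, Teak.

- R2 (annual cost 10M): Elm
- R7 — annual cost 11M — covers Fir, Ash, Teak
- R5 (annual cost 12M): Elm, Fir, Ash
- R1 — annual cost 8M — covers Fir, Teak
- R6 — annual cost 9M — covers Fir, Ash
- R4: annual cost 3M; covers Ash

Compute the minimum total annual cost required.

20

This is an integer covering problem.
The greedy cost-per-new-station heuristic would pick R4, R1, and R2 for 21, but a cheaper cover exists.
Choose R5 and R1: together they cover Elm, Fir, Ash, Teak — every station.
Total annual cost: 12 + 8 = 20.
No cover costs less than 20.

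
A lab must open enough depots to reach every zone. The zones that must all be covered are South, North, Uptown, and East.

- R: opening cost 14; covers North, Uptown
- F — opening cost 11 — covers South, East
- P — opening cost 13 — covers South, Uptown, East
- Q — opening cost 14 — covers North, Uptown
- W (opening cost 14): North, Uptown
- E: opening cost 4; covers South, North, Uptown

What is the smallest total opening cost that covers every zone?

15

Choose F and E: together they cover South, North, Uptown, East — every zone.
Total opening cost: 11 + 4 = 15.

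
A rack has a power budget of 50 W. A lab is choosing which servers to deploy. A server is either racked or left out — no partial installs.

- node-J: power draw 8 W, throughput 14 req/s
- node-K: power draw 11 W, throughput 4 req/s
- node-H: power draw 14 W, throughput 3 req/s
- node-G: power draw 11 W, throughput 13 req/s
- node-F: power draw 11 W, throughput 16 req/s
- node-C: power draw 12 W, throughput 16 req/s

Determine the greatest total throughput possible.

Take node-J, node-G, node-F, and node-C: power draw 8 + 11 + 11 + 12 = 42 ≤ 50, throughput 14 + 13 + 16 + 16 = 59.
No other feasible combination does better.

59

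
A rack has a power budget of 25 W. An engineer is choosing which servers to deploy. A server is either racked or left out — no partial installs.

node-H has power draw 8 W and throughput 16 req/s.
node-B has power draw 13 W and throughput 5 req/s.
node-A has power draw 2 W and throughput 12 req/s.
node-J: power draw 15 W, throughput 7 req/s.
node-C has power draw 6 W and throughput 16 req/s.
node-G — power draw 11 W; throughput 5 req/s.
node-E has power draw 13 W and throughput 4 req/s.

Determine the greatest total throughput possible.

44

Allowing fractional choices, the relaxed optimum would be about 48.2, but servers are indivisible.
node-H + node-C + node-G: power draw 8 + 6 + 11 = 25 ≤ 25, throughput 16 + 16 + 5 = 37.
node-H + node-A + node-C: power draw 8 + 2 + 6 = 16 ≤ 25, throughput 16 + 12 + 16 = 44.
node-A + node-J + node-C: power draw 2 + 15 + 6 = 23 ≤ 25, throughput 12 + 7 + 16 = 35.
Best is node-H, node-A, and node-C with total throughput 44.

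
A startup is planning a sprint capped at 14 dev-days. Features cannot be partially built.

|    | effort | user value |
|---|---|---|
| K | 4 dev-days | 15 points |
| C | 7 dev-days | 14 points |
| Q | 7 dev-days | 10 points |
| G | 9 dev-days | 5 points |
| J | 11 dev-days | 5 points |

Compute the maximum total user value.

29

Allowing fractional choices, the relaxed optimum would be about 33.3, but features are indivisible.
K + C: effort 4 + 7 = 11 ≤ 14, user value 15 + 14 = 29.
K + Q: effort 4 + 7 = 11 ≤ 14, user value 15 + 10 = 25.
Best is K and C with total user value 29.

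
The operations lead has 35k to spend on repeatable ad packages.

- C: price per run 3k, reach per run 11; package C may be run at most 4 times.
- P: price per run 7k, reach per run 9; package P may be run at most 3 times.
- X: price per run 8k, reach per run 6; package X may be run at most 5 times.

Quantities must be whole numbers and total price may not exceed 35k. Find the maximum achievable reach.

71

Take 4×C and 3×P: price 33 ≤ 35, reach 4·11 + 3·9 = 71.
C has the best ratio (11/3) and is taken to its limit of 4; remaining capacity is filled optimally with the others.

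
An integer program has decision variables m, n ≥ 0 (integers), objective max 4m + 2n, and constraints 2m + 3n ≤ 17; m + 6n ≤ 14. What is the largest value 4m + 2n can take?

(m,n)=(8,0) is feasible, giving 32.
(m,n)=(7,1) is feasible, giving 30.
(m,n)=(7,0) is feasible, giving 28.
No feasible integer point exceeds 32.

32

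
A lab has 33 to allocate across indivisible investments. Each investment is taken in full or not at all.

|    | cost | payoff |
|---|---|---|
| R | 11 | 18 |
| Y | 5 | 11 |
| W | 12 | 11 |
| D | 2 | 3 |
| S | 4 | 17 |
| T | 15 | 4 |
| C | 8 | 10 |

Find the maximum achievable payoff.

59

Allowing fractional choices, the relaxed optimum would be about 61.8, but investments are indivisible.
R + Y + D + S + C: cost 11 + 5 + 2 + 4 + 8 = 30 ≤ 33, payoff 18 + 11 + 3 + 17 + 10 = 59.
R + Y + S + C: cost 11 + 5 + 4 + 8 = 28 ≤ 33, payoff 18 + 11 + 17 + 10 = 56.
R + Y + W + S: cost 11 + 5 + 12 + 4 = 32 ≤ 33, payoff 18 + 11 + 11 + 17 = 57.
Best is R, Y, D, S, and C with total payoff 59.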